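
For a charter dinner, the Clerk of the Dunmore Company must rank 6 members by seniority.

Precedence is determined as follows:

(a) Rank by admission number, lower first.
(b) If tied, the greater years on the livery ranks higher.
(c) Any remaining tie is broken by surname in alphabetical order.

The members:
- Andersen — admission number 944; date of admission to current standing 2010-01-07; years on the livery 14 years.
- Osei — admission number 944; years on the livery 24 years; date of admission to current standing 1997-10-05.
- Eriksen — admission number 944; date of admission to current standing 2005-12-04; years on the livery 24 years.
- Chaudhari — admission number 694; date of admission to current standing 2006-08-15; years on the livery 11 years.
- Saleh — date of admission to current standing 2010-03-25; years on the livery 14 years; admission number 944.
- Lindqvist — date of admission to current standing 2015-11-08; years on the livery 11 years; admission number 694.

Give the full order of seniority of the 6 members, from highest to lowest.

By admission number (lower first): Chaudhari and Lindqvist (both 694); then Eriksen, Osei, Andersen and Saleh (each 944).
Chaudhari and Lindqvist both have years on the livery 11 years, so the next rule applies.
Among Chaudhari and Lindqvist, alphabetically by surname: Chaudhari before Lindqvist.
Among Eriksen, Osei, Andersen and Saleh, by years on the livery (higher first): Eriksen and Osei (24 years) before Andersen and Saleh (14 years).
Among Eriksen and Osei, alphabetically by surname: Eriksen before Osei.
Among Andersen and Saleh, alphabetically by surname: Andersen before Saleh.
Full order: Chaudhari, Lindqvist, Eriksen, Osei, Andersen, Saleh.

Chaudhari, Lindqvist, Eriksen, Osei, Andersen, Saleh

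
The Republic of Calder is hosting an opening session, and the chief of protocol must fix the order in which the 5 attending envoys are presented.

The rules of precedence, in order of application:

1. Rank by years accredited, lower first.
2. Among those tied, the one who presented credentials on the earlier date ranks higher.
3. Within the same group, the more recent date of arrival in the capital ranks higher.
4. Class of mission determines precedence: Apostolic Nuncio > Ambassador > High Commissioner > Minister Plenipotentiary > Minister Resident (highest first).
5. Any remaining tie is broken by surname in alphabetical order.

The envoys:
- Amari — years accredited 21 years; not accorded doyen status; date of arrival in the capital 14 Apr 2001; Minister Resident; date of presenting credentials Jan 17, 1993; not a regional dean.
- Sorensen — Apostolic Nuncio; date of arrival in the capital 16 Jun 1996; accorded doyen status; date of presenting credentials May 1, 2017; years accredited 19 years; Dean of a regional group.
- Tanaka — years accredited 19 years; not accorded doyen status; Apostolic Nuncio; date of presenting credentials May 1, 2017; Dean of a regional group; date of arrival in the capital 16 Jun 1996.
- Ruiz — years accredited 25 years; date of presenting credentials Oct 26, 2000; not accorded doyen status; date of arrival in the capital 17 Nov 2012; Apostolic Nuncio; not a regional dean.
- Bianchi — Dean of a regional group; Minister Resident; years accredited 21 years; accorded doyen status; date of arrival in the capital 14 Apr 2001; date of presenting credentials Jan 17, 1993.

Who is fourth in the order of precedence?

By years accredited (lower first): Sorensen and Tanaka (both 19 years); then Amari and Bianchi (both 21 years); then Ruiz (25 years).
Sorensen and Tanaka both have date of presenting credentials May 1, 2017, so the next rule applies.
Sorensen and Tanaka both have date of arrival in the capital 16 Jun 1996, so the next rule applies.
Sorensen and Tanaka are each Apostolic Nuncio, so the next rule applies.
Among Sorensen and Tanaka, alphabetically by surname: Sorensen before Tanaka.
Amari and Bianchi both have date of presenting credentials Jan 17, 1993, so the next rule applies.
Amari and Bianchi both have date of arrival in the capital 14 Apr 2001, so the next rule applies.
Amari and Bianchi are each Minister Resident, so the next rule applies.
Among Amari and Bianchi, alphabetically by surname: Amari before Bianchi.
Order: Sorensen, Tanaka, Amari, Bianchi, Ruiz.

Bianchi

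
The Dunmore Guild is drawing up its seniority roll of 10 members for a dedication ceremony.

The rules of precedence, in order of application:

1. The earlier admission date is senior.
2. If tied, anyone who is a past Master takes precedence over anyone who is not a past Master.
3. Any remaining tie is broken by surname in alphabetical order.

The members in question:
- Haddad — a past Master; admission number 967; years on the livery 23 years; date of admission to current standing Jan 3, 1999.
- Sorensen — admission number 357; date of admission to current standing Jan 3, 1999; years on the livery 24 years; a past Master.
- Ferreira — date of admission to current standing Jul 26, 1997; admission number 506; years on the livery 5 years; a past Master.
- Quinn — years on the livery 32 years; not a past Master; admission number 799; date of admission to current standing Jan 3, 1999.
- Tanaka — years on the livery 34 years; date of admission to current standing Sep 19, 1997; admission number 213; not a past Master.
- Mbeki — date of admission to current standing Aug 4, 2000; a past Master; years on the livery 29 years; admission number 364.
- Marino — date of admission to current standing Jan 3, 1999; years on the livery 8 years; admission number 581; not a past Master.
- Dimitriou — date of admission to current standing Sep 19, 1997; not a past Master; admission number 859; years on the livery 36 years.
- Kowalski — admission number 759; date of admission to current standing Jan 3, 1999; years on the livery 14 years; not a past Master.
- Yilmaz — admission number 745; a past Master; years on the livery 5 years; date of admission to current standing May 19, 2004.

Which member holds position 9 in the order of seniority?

Mbeki

By date of admission to current standing (earlier first): Ferreira (Jul 26, 1997); then Dimitriou and Tanaka (both Sep 19, 1997); then Haddad, Sorensen, Kowalski, Marino and Quinn (each Jan 3, 1999); then Mbeki (Aug 4, 2000); then Yilmaz (May 19, 2004).
Dimitriou and Tanaka are each not a past Master, so the next rule applies.
Among Dimitriou and Tanaka, alphabetically by surname: Dimitriou before Tanaka.
Among Haddad, Sorensen, Kowalski, Marino and Quinn, a past Master before not a past Master: Haddad and Sorensen (a past Master) before Kowalski, Marino and Quinn (not a past Master).
Among Haddad and Sorensen, alphabetically by surname: Haddad before Sorensen.
Among Kowalski, Marino and Quinn, alphabetically by surname: Kowalski before Marino before Quinn.
Order: Ferreira, Dimitriou, Tanaka, Haddad, Sorensen, Kowalski, Marino, Quinn, Mbeki, Yilmaz.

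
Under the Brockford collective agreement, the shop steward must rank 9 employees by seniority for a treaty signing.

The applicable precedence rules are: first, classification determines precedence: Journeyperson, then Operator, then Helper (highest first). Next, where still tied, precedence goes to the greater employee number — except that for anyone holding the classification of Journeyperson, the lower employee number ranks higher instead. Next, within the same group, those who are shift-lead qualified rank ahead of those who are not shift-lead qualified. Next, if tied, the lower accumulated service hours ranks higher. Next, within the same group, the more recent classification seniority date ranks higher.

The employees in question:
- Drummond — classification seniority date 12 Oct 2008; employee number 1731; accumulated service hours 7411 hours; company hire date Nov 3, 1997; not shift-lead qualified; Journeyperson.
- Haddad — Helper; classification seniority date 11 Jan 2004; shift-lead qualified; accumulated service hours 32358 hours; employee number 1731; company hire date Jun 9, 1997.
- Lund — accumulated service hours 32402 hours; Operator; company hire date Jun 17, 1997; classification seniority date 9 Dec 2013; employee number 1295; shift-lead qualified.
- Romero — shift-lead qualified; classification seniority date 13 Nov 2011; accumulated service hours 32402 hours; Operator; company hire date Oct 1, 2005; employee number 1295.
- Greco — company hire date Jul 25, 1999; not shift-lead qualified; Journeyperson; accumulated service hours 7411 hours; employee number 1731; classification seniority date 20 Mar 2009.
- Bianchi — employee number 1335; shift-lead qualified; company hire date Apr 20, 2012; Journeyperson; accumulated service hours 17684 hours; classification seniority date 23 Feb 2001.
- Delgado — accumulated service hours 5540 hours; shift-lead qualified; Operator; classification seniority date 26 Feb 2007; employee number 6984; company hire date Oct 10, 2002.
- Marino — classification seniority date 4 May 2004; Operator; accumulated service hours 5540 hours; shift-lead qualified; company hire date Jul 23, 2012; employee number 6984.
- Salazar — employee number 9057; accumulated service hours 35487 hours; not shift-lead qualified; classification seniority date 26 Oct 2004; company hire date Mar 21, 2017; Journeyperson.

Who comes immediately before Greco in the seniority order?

Bianchi

By classification: Bianchi, Greco, Drummond and Salazar (Journeyperson); then Delgado, Marino, Lund and Romero (Operator); then Haddad (Helper).
Among Bianchi, Greco, Drummond and Salazar, by employee number (lower first) (reversed rule for this group): Bianchi (1335) before Greco and Drummond (1731) before Salazar (9057).
Greco and Drummond are each not shift-lead qualified, so the next rule applies.
Greco and Drummond both have accumulated service hours 7411 hours, so the next rule applies.
Among Greco and Drummond, by classification seniority date (later first): Greco (20 Mar 2009) before Drummond (12 Oct 2008).
Among Delgado, Marino, Lund and Romero, by employee number (higher first): Delgado and Marino (6984) before Lund and Romero (1295).
Delgado and Marino are each shift-lead qualified, so the next rule applies.
Delgado and Marino both have accumulated service hours 5540 hours, so the next rule applies.
Among Delgado and Marino, by classification seniority date (later first): Delgado (26 Feb 2007) before Marino (4 May 2004).
Lund and Romero are each shift-lead qualified, so the next rule applies.
Lund and Romero both have accumulated service hours 32402 hours, so the next rule applies.
Among Lund and Romero, by classification seniority date (later first): Lund (9 Dec 2013) before Romero (13 Nov 2011).
Order: Bianchi, Greco, Drummond, Salazar, Delgado, Marino, Lund, Romero, Haddad.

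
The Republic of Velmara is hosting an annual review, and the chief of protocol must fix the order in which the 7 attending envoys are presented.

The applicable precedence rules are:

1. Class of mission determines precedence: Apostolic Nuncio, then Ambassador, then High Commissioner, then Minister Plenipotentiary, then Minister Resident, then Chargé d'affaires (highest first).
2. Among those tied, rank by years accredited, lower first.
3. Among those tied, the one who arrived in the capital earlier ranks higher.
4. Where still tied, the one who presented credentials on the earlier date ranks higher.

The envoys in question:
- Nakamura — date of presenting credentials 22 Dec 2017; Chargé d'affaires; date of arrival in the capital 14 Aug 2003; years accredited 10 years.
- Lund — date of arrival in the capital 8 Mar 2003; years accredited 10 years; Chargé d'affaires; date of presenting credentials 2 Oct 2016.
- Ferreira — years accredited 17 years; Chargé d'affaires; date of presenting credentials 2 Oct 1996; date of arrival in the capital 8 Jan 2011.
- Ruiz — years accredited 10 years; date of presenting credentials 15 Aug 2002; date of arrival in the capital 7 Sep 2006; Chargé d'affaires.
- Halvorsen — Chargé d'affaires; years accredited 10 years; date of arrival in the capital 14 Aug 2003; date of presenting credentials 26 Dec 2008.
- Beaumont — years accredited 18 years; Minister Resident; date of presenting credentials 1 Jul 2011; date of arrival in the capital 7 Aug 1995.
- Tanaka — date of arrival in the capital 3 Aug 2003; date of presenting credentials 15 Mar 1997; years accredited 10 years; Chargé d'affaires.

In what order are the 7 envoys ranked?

By class of mission: Beaumont (Minister Resident); then Lund, Tanaka, Halvorsen, Nakamura, Ruiz and Ferreira (Chargé d'affaires).
Among Lund, Tanaka, Halvorsen, Nakamura, Ruiz and Ferreira, by years accredited (lower first): Lund, Tanaka, Halvorsen, Nakamura and Ruiz (10 years) before Ferreira (17 years).
Among Lund, Tanaka, Halvorsen, Nakamura and Ruiz, by date of arrival in the capital (earlier first): Lund (8 Mar 2003) before Tanaka (3 Aug 2003) before Halvorsen and Nakamura (14 Aug 2003) before Ruiz (7 Sep 2006).
Among Halvorsen and Nakamura, by date of presenting credentials (earlier first): Halvorsen (26 Dec 2008) before Nakamura (22 Dec 2017).
Full order: Beaumont, Lund, Tanaka, Halvorsen, Nakamura, Ruiz, Ferreira.

Beaumont, Lund, Tanaka, Halvorsen, Nakamura, Ruiz, Ferreira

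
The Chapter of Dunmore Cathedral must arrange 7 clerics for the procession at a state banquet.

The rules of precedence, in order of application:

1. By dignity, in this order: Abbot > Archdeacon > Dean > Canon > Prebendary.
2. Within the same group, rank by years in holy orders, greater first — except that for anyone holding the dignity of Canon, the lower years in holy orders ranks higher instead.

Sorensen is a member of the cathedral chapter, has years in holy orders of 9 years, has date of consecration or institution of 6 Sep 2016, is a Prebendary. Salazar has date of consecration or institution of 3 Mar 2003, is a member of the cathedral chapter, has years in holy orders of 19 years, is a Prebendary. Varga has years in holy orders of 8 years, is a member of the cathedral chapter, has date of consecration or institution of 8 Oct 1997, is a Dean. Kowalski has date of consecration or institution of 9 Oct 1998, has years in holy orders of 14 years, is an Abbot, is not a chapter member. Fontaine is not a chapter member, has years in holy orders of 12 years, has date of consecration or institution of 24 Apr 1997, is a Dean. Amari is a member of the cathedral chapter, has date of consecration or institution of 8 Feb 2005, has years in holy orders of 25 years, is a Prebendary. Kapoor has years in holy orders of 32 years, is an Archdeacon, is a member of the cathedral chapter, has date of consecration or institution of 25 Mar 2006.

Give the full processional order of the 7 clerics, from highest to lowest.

By dignity: Kowalski (Abbot); then Kapoor (Archdeacon); then Fontaine and Varga (Dean); then Amari, Salazar and Sorensen (Prebendary).
Among Fontaine and Varga, by years in holy orders (higher first): Fontaine (12 years) before Varga (8 years).
Among Amari, Salazar and Sorensen, by years in holy orders (higher first): Amari (25 years) before Salazar (19 years) before Sorensen (9 years).
Full order: Kowalski, Kapoor, Fontaine, Varga, Amari, Salazar, Sorensen.

Kowalski, Kapoor, Fontaine, Varga, Amari, Salazar, Sorensen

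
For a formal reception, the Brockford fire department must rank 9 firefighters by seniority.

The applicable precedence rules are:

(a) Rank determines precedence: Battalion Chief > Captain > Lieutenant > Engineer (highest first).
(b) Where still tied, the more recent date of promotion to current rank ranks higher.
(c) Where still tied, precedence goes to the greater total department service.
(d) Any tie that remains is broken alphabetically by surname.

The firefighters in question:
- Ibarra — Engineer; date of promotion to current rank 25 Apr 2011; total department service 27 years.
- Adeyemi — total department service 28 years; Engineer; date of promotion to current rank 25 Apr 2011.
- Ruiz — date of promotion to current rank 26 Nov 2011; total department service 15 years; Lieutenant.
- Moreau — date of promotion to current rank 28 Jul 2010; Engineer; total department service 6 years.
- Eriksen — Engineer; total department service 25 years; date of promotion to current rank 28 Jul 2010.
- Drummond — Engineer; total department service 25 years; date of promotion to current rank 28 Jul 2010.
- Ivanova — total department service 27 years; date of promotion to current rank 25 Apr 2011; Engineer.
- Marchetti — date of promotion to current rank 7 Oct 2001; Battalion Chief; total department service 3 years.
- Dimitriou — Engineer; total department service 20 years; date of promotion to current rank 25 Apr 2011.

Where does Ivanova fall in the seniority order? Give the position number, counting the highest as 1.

5

By rank: Marchetti (Battalion Chief); then Ruiz (Lieutenant); then Adeyemi, Ibarra, Ivanova, Dimitriou, Drummond, Eriksen and Moreau (Engineer).
Among Adeyemi, Ibarra, Ivanova, Dimitriou, Drummond, Eriksen and Moreau, by date of promotion to current rank (later first): Adeyemi, Ibarra, Ivanova and Dimitriou (25 Apr 2011) before Drummond, Eriksen and Moreau (28 Jul 2010).
Among Adeyemi, Ibarra, Ivanova and Dimitriou, by total department service (higher first): Adeyemi (28 years) before Ibarra and Ivanova (27 years) before Dimitriou (20 years).
Among Ibarra and Ivanova, alphabetically by surname: Ibarra before Ivanova.
Among Drummond, Eriksen and Moreau, by total department service (higher first): Drummond and Eriksen (25 years) before Moreau (6 years).
Among Drummond and Eriksen, alphabetically by surname: Drummond before Eriksen.
Order: Marchetti, Ruiz, Adeyemi, Ibarra, Ivanova, Dimitriou, Drummond, Eriksen, Moreau. So position 5.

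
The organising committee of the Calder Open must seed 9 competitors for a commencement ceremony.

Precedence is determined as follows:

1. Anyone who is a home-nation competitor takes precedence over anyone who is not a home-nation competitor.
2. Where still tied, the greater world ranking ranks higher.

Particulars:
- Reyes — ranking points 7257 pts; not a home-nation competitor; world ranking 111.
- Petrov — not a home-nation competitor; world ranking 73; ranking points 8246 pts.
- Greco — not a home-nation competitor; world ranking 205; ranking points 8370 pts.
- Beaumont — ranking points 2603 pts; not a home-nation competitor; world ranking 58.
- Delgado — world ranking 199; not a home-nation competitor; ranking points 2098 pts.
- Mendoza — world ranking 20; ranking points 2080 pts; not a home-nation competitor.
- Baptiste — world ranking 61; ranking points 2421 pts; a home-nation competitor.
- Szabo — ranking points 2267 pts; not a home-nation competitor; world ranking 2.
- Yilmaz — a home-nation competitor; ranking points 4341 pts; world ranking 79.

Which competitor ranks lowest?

Szabo

By the first rule: Yilmaz and Baptiste (both a home-nation competitor); then Greco, Delgado, Reyes, Petrov, Beaumont, Mendoza and Szabo (each not a home-nation competitor).
Among Yilmaz and Baptiste, by world ranking (higher first): Yilmaz (79) before Baptiste (61).
Among Greco, Delgado, Reyes, Petrov, Beaumont, Mendoza and Szabo, by world ranking (higher first): Greco (205) before Delgado (199) before Reyes (111) before Petrov (73) before Beaumont (58) before Mendoza (20) before Szabo (2).
Order: Yilmaz, Baptiste, Greco, Delgado, Reyes, Petrov, Beaumont, Mendoza, Szabo.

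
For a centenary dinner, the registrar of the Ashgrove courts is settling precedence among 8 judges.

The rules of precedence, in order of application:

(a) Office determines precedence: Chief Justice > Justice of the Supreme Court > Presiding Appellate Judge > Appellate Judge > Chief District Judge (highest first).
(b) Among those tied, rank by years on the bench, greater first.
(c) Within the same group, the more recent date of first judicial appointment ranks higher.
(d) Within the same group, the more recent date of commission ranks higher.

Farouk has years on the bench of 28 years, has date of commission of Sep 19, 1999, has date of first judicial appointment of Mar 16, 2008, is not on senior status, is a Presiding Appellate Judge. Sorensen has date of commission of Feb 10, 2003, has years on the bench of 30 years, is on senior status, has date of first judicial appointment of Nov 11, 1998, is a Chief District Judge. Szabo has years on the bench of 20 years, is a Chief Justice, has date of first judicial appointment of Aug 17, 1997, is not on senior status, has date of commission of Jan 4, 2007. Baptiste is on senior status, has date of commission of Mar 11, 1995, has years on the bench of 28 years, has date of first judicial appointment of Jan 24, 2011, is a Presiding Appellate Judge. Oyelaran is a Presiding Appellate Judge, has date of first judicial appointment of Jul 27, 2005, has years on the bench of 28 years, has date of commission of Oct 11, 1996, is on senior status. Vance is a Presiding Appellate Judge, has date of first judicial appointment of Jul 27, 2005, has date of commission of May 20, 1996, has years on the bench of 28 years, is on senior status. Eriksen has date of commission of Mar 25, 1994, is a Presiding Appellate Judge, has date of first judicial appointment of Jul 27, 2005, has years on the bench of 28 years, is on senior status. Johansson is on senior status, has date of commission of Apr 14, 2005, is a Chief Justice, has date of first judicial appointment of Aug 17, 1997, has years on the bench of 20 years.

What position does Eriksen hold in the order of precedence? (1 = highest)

By office: Szabo and Johansson (Chief Justice); then Baptiste, Farouk, Oyelaran, Vance and Eriksen (Presiding Appellate Judge); then Sorensen (Chief District Judge).
Szabo and Johansson both have years on the bench 20 years, so the next rule applies.
Szabo and Johansson both have date of first judicial appointment Aug 17, 1997, so the next rule applies.
Among Szabo and Johansson, by date of commission (later first): Szabo (Jan 4, 2007) before Johansson (Apr 14, 2005).
Baptiste, Farouk, Oyelaran, Vance and Eriksen all have years on the bench 28 years, so the next rule applies.
Among Baptiste, Farouk, Oyelaran, Vance and Eriksen, by date of first judicial appointment (later first): Baptiste (Jan 24, 2011) before Farouk (Mar 16, 2008) before Oyelaran, Vance and Eriksen (Jul 27, 2005).
Among Oyelaran, Vance and Eriksen, by date of commission (later first): Oyelaran (Oct 11, 1996) before Vance (May 20, 1996) before Eriksen (Mar 25, 1994).
Order: Szabo, Johansson, Baptiste, Farouk, Oyelaran, Vance, Eriksen, Sorensen. So position 7.

7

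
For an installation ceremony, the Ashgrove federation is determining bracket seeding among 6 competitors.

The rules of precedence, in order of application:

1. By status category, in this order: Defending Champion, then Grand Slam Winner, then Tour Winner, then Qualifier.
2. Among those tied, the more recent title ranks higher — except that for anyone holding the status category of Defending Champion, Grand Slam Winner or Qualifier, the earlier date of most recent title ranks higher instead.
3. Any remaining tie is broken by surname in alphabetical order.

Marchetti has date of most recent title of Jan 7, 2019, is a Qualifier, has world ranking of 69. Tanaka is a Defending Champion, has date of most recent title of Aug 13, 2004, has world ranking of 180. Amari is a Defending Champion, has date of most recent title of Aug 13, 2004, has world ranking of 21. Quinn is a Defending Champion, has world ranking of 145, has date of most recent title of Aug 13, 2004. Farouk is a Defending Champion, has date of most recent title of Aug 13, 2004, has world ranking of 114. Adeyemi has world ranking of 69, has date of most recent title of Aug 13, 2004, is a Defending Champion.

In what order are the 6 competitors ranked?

By status category: Adeyemi, Amari, Farouk, Quinn and Tanaka (Defending Champion); then Marchetti (Qualifier).
Adeyemi, Amari, Farouk, Quinn and Tanaka all have date of most recent title Aug 13, 2004, so the next rule applies.
Among Adeyemi, Amari, Farouk, Quinn and Tanaka, alphabetically by surname: Adeyemi before Amari before Farouk before Quinn before Tanaka.
Full order: Adeyemi, Amari, Farouk, Quinn, Tanaka, Marchetti.

Adeyemi, Amari, Farouk, Quinn, Tanaka, Marchetti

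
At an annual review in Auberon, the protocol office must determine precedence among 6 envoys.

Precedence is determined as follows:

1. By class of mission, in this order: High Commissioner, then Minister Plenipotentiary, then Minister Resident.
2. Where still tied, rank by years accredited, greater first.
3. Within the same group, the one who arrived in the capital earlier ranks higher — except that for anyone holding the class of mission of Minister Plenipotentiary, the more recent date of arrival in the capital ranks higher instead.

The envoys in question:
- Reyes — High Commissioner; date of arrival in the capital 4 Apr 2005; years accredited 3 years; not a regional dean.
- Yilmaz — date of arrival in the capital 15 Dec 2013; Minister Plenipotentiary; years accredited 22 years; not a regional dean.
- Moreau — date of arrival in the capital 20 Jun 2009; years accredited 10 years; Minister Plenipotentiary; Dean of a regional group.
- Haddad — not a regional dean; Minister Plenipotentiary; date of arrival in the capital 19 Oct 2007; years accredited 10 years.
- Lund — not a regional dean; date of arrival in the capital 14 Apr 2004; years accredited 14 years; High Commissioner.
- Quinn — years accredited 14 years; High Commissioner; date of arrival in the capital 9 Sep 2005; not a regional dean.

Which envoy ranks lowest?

Haddad

By class of mission: Lund, Quinn and Reyes (High Commissioner); then Yilmaz, Moreau and Haddad (Minister Plenipotentiary).
Among Lund, Quinn and Reyes, by years accredited (higher first): Lund and Quinn (14 years) before Reyes (3 years).
Among Lund and Quinn, by date of arrival in the capital (earlier first): Lund (14 Apr 2004) before Quinn (9 Sep 2005).
Among Yilmaz, Moreau and Haddad, by years accredited (higher first): Yilmaz (22 years) before Moreau and Haddad (10 years).
Among Moreau and Haddad, by date of arrival in the capital (later first) (reversed rule for this group): Moreau (20 Jun 2009) before Haddad (19 Oct 2007).
Order: Lund, Quinn, Reyes, Yilmaz, Moreau, Haddad.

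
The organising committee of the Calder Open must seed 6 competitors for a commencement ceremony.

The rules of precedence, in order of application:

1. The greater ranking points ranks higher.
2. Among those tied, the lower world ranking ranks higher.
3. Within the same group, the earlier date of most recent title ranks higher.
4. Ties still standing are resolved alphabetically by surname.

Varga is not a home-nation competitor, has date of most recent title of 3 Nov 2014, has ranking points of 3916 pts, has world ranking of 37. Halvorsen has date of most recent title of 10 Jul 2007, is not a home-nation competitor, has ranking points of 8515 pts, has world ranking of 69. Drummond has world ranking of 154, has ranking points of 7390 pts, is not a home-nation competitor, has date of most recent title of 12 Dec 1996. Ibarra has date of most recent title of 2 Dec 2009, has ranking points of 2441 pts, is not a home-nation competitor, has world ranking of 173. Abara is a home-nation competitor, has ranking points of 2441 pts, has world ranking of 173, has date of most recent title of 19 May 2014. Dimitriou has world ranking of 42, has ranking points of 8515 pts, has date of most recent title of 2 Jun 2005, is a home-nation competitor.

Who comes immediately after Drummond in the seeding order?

By ranking points (higher first): Dimitriou and Halvorsen (both 8515 pts); then Drummond (7390 pts); then Varga (3916 pts); then Ibarra and Abara (both 2441 pts).
Among Dimitriou and Halvorsen, by world ranking (lower first): Dimitriou (42) before Halvorsen (69).
Ibarra and Abara both have world ranking 173, so the next rule applies.
Among Ibarra and Abara, by date of most recent title (earlier first): Ibarra (2 Dec 2009) before Abara (19 May 2014).
Order: Dimitriou, Halvorsen, Drummond, Varga, Ibarra, Abara.

Varga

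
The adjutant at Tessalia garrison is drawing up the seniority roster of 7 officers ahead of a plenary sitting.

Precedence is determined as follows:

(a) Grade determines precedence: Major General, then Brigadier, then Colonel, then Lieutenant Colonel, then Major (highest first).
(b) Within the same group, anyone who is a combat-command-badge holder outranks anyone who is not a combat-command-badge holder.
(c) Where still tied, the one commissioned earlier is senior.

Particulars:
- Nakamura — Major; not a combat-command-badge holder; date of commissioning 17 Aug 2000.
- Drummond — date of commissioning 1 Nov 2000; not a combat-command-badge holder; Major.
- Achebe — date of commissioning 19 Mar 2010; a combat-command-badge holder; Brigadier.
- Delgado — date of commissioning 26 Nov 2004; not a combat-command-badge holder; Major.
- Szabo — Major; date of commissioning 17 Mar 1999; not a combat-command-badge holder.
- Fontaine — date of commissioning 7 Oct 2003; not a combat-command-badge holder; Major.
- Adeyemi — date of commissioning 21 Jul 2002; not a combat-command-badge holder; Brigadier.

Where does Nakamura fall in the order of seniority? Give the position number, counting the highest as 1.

By grade: Achebe and Adeyemi (Brigadier); then Szabo, Nakamura, Drummond, Fontaine and Delgado (Major).
Among Achebe and Adeyemi, a combat-command-badge holder before not a combat-command-badge holder: Achebe (a combat-command-badge holder) before Adeyemi (not a combat-command-badge holder).
Szabo, Nakamura, Drummond, Fontaine and Delgado are each not a combat-command-badge holder, so the next rule applies.
Among Szabo, Nakamura, Drummond, Fontaine and Delgado, by date of commissioning (earlier first): Szabo (17 Mar 1999) before Nakamura (17 Aug 2000) before Drummond (1 Nov 2000) before Fontaine (7 Oct 2003) before Delgado (26 Nov 2004).
Order: Achebe, Adeyemi, Szabo, Nakamura, Drummond, Fontaine, Delgado. So position 4.

4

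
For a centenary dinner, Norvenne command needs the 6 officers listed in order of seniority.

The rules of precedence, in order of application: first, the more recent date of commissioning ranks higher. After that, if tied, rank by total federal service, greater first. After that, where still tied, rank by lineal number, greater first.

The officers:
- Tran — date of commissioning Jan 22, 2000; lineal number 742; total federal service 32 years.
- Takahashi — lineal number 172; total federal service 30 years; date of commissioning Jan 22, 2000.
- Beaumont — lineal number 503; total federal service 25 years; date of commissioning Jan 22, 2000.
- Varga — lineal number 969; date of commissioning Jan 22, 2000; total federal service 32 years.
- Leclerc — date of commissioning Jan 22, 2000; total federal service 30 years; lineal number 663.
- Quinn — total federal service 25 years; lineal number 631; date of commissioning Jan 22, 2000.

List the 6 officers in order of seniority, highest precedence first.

Varga, Tran, Leclerc, Takahashi, Quinn, Beaumont

By date of commissioning (later first): Varga, Tran, Leclerc, Takahashi, Quinn and Beaumont (each Jan 22, 2000).
Among Varga, Tran, Leclerc, Takahashi, Quinn and Beaumont, by total federal service (higher first): Varga and Tran (32 years) before Leclerc and Takahashi (30 years) before Quinn and Beaumont (25 years).
Among Varga and Tran, by lineal number (higher first): Varga (969) before Tran (742).
Among Leclerc and Takahashi, by lineal number (higher first): Leclerc (663) before Takahashi (172).
Among Quinn and Beaumont, by lineal number (higher first): Quinn (631) before Beaumont (503).
Full order: Varga, Tran, Leclerc, Takahashi, Quinn, Beaumont.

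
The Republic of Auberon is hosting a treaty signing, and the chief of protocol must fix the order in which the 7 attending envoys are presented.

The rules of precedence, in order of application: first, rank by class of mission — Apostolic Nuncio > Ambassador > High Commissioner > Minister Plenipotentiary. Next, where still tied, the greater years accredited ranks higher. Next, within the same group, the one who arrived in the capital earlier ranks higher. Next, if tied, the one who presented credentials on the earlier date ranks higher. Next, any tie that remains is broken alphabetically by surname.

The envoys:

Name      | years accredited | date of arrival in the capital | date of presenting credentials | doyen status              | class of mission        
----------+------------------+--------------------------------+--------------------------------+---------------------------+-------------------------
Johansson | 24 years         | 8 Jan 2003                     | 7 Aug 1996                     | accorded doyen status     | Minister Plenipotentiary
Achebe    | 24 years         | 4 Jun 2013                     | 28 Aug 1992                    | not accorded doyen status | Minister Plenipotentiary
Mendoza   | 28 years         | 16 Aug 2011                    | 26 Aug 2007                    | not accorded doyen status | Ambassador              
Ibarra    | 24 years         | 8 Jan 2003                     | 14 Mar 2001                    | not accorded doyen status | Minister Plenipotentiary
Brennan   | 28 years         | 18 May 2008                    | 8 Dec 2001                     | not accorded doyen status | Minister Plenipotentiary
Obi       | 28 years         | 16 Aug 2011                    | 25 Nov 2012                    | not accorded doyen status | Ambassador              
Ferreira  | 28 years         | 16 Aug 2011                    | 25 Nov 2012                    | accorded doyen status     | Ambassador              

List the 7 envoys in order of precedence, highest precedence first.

By class of mission: Mendoza, Ferreira and Obi (Ambassador); then Brennan, Johansson, Ibarra and Achebe (Minister Plenipotentiary).
Mendoza, Ferreira and Obi all have years accredited 28 years, so the next rule applies.
Mendoza, Ferreira and Obi all have date of arrival in the capital 16 Aug 2011, so the next rule applies.
Among Mendoza, Ferreira and Obi, by date of presenting credentials (earlier first): Mendoza (26 Aug 2007) before Ferreira and Obi (25 Nov 2012).
Among Ferreira and Obi, alphabetically by surname: Ferreira before Obi.
Among Brennan, Johansson, Ibarra and Achebe, by years accredited (higher first): Brennan (28 years) before Johansson, Ibarra and Achebe (24 years).
Among Johansson, Ibarra and Achebe, by date of arrival in the capital (earlier first): Johansson and Ibarra (8 Jan 2003) before Achebe (4 Jun 2013).
Among Johansson and Ibarra, by date of presenting credentials (earlier first): Johansson (7 Aug 1996) before Ibarra (14 Mar 2001).
Full order: Mendoza, Ferreira, Obi, Brennan, Johansson, Ibarra, Achebe.

Mendoza, Ferreira, Obi, Brennan, Johansson, Ibarra, Achebe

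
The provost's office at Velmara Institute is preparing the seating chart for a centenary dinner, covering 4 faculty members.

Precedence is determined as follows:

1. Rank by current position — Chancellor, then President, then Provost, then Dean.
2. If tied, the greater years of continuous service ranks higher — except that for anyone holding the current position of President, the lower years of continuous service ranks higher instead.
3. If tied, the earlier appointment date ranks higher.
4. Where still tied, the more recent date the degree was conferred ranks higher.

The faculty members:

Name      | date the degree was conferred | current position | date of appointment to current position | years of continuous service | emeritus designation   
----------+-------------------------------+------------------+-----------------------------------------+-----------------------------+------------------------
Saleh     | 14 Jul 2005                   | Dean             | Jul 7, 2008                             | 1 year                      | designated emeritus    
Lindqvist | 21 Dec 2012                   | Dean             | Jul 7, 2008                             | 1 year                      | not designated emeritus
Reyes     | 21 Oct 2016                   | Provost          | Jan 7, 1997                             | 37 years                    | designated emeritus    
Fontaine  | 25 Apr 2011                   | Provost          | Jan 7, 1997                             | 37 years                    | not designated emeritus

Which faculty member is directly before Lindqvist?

Fontaine

By current position: Reyes and Fontaine (Provost); then Lindqvist and Saleh (Dean).
Reyes and Fontaine both have years of continuous service 37 years, so the next rule applies.
Reyes and Fontaine both have date of appointment to current position Jan 7, 1997, so the next rule applies.
Among Reyes and Fontaine, by date the degree was conferred (later first): Reyes (21 Oct 2016) before Fontaine (25 Apr 2011).
Lindqvist and Saleh both have years of continuous service 1 year, so the next rule applies.
Lindqvist and Saleh both have date of appointment to current position Jul 7, 2008, so the next rule applies.
Among Lindqvist and Saleh, by date the degree was conferred (later first): Lindqvist (21 Dec 2012) before Saleh (14 Jul 2005).
Order: Reyes, Fontaine, Lindqvist, Saleh.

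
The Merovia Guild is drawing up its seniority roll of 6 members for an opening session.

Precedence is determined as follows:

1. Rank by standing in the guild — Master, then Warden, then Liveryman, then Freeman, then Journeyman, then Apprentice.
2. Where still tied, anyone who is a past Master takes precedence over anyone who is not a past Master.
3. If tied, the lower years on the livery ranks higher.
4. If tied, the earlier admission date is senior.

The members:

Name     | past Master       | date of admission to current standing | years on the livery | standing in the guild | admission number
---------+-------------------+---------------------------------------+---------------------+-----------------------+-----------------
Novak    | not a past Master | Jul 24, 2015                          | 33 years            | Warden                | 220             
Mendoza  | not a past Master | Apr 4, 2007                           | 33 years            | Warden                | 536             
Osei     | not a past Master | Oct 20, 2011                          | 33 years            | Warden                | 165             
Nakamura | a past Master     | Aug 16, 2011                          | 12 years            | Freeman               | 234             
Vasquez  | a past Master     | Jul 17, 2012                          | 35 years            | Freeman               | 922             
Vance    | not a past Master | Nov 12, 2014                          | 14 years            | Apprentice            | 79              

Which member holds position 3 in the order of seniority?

By standing in the guild: Mendoza, Osei and Novak (Warden); then Nakamura and Vasquez (Freeman); then Vance (Apprentice).
Mendoza, Osei and Novak are each not a past Master, so the next rule applies.
Mendoza, Osei and Novak all have years on the livery 33 years, so the next rule applies.
Among Mendoza, Osei and Novak, by date of admission to current standing (earlier first): Mendoza (Apr 4, 2007) before Osei (Oct 20, 2011) before Novak (Jul 24, 2015).
Nakamura and Vasquez are each a past Master, so the next rule applies.
Among Nakamura and Vasquez, by years on the livery (lower first): Nakamura (12 years) before Vasquez (35 years).
Order: Mendoza, Osei, Novak, Nakamura, Vasquez, Vance.

Novak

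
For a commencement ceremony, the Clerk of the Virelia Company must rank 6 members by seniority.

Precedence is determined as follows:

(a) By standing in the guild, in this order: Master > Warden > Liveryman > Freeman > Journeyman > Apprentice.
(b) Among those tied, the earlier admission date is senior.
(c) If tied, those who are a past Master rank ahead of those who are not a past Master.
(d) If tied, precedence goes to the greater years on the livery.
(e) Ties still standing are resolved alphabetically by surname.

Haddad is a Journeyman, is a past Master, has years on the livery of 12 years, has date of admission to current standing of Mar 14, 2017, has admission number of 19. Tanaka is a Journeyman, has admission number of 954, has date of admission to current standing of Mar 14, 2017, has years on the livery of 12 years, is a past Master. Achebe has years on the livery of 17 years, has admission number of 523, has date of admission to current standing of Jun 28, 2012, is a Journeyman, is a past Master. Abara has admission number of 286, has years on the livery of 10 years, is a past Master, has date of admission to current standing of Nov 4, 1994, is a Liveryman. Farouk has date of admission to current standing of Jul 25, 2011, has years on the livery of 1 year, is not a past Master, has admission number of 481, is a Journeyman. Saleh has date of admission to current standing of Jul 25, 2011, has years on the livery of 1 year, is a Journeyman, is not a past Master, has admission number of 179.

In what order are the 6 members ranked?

Abara, Farouk, Saleh, Achebe, Haddad, Tanaka

By standing in the guild: Abara (Liveryman); then Farouk, Saleh, Achebe, Haddad and Tanaka (Journeyman).
Among Farouk, Saleh, Achebe, Haddad and Tanaka, by date of admission to current standing (earlier first): Farouk and Saleh (Jul 25, 2011) before Achebe (Jun 28, 2012) before Haddad and Tanaka (Mar 14, 2017).
Farouk and Saleh are each not a past Master, so the next rule applies.
Farouk and Saleh both have years on the livery 1 year, so the next rule applies.
Among Farouk and Saleh, alphabetically by surname: Farouk before Saleh.
Haddad and Tanaka are each a past Master, so the next rule applies.
Haddad and Tanaka both have years on the livery 12 years, so the next rule applies.
Among Haddad and Tanaka, alphabetically by surname: Haddad before Tanaka.
Full order: Abara, Farouk, Saleh, Achebe, Haddad, Tanaka.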